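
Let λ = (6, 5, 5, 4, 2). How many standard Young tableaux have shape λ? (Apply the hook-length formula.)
# SYT of shape (6, 5, 5, 4, 2) = 823087980

Hook-length formula: f^λ = n! / Π hook(c), product over all cells c of the Young diagram. For λ = (6, 5, 5, 4, 2), n = 22 boxes. Hook lengths by row (left-to-right, top-to-bottom): [10, 9, 7, 6, 4, 1]; [8, 7, 5, 4, 2]; [7, 6, 4, 3, 1]; [5, 4, 2, 1]; [2, 1]. Product of hooks = 1365590016000. So f^λ = 22! / 1365590016000 = 1124000727777607680000 / 1365590016000 = 823087980.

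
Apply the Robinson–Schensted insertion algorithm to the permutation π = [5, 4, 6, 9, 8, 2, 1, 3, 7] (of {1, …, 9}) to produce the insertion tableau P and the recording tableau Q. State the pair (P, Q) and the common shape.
P = [1, 3, 7] / [2, 6, 8] / [4, 9] / [5];  Q = [1, 3, 4] / [2, 5, 9] / [6, 8] / [7];  common shape = (3, 3, 2, 1)

Row-insert the values π_1, π_2, … into P one at a time, bumping the leftmost entry strictly greater than the inserted value down to the next row. The recording tableau Q records, in position (i, j), the step at which that cell was added to P.
  Insert 5 (step 1): P = [5];  Q = [1]
  Insert 4 (step 2): P = [4] / [5];  Q = [1] / [2]
  Insert 6 (step 3): P = [4, 6] / [5];  Q = [1, 3] / [2]
  Insert 9 (step 4): P = [4, 6, 9] / [5];  Q = [1, 3, 4] / [2]
  Insert 8 (step 5): P = [4, 6, 8] / [5, 9];  Q = [1, 3, 4] / [2, 5]
  Insert 2 (step 6): P = [2, 6, 8] / [4, 9] / [5];  Q = [1, 3, 4] / [2, 5] / [6]
  Insert 1 (step 7): P = [1, 6, 8] / [2, 9] / [4] / [5];  Q = [1, 3, 4] / [2, 5] / [6] / [7]
  Insert 3 (step 8): P = [1, 3, 8] / [2, 6] / [4, 9] / [5];  Q = [1, 3, 4] / [2, 5] / [6, 8] / [7]
  Insert 7 (step 9): P = [1, 3, 7] / [2, 6, 8] / [4, 9] / [5];  Q = [1, 3, 4] / [2, 5, 9] / [6, 8] / [7]
Final shape: (3, 3, 2, 1).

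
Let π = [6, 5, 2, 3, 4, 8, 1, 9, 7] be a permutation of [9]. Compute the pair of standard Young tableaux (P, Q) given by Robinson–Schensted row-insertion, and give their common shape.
P = [1, 3, 4, 7, 9] / [2, 8] / [5] / [6];  Q = [1, 4, 5, 6, 8] / [2, 9] / [3] / [7];  common shape = (5, 2, 1, 1)

Row-insert the values π_1, π_2, … into P one at a time, bumping the leftmost entry strictly greater than the inserted value down to the next row. The recording tableau Q records, in position (i, j), the step at which that cell was added to P.
  Insert 6 (step 1): P = [6];  Q = [1]
  Insert 5 (step 2): P = [5] / [6];  Q = [1] / [2]
  Insert 2 (step 3): P = [2] / [5] / [6];  Q = [1] / [2] / [3]
  Insert 3 (step 4): P = [2, 3] / [5] / [6];  Q = [1, 4] / [2] / [3]
  Insert 4 (step 5): P = [2, 3, 4] / [5] / [6];  Q = [1, 4, 5] / [2] / [3]
  Insert 8 (step 6): P = [2, 3, 4, 8] / [5] / [6];  Q = [1, 4, 5, 6] / [2] / [3]
  Insert 1 (step 7): P = [1, 3, 4, 8] / [2] / [5] / [6];  Q = [1, 4, 5, 6] / [2] / [3] / [7]
  Insert 9 (step 8): P = [1, 3, 4, 8, 9] / [2] / [5] / [6];  Q = [1, 4, 5, 6, 8] / [2] / [3] / [7]
  Insert 7 (step 9): P = [1, 3, 4, 7, 9] / [2, 8] / [5] / [6];  Q = [1, 4, 5, 6, 8] / [2, 9] / [3] / [7]
Final shape: (5, 2, 1, 1).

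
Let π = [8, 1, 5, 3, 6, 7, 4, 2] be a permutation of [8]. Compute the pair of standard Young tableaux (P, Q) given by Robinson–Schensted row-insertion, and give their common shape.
P = [1, 2, 4, 7] / [3, 6] / [5] / [8];  Q = [1, 3, 5, 6] / [2, 7] / [4] / [8];  common shape = (4, 2, 1, 1)

Row-insert the values π_1, π_2, … into P one at a time, bumping the leftmost entry strictly greater than the inserted value down to the next row. The recording tableau Q records, in position (i, j), the step at which that cell was added to P.
  Insert 8 (step 1): P = [8];  Q = [1]
  Insert 1 (step 2): P = [1] / [8];  Q = [1] / [2]
  Insert 5 (step 3): P = [1, 5] / [8];  Q = [1, 3] / [2]
  Insert 3 (step 4): P = [1, 3] / [5] / [8];  Q = [1, 3] / [2] / [4]
  Insert 6 (step 5): P = [1, 3, 6] / [5] / [8];  Q = [1, 3, 5] / [2] / [4]
  Insert 7 (step 6): P = [1, 3, 6, 7] / [5] / [8];  Q = [1, 3, 5, 6] / [2] / [4]
  Insert 4 (step 7): P = [1, 3, 4, 7] / [5, 6] / [8];  Q = [1, 3, 5, 6] / [2, 7] / [4]
  Insert 2 (step 8): P = [1, 2, 4, 7] / [3, 6] / [5] / [8];  Q = [1, 3, 5, 6] / [2, 7] / [4] / [8]
Final shape: (4, 2, 1, 1).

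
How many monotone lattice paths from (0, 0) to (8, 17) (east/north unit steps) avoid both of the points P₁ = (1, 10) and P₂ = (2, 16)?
Number of paths = 1043291

Inclusion–exclusion. Total paths: C(25, 8) = 1081575. Through P₁: C(11, 1)·C(14, 7) = 37752. Through P₂: C(18, 2)·C(7, 6) = 1071. Since P₁ is strictly southwest of P₂, a monotone path through both must visit P₁ then P₂; paths through both = C(11, 1)·C(7, 1)·C(7, 6) = 539. Avoid both = 1081575 − 37752 − 1071 + 539 = 1043291.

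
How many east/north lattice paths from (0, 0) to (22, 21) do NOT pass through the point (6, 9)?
Number of paths = 899788598085

Total paths from (0, 0) to (22, 21): C(43, 22) = 1052049481860. Paths through (6, 9): (paths (0, 0) → (6, 9)) × (paths (6, 9) → (22, 21)) = C(15, 6) · C(28, 16) = 5005 · 30421755 = 152260883775. Avoidance count = 1052049481860 − 152260883775 = 899788598085.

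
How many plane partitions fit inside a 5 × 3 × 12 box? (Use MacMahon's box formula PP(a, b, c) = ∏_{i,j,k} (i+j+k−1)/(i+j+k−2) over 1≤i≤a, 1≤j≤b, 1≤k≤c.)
PP(5, 3, 12) = 4892876352

Evaluate the triple product over i = 1..5, j = 1..3, k = 1..12. The factors are (2/1) · (3/2) · (4/3) · (5/4) · (6/5) · (7/6) · (8/7) · (9/8) · … (180 factors total). The numerators and denominators telescope so the product is an integer; carrying out the multiplication exactly gives PP(5, 3, 12) = 4892876352.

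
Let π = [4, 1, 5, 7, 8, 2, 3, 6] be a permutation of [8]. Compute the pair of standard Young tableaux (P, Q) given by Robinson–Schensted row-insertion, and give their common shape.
P = [1, 2, 3, 6] / [4, 5, 7, 8];  Q = [1, 3, 4, 5] / [2, 6, 7, 8];  common shape = (4, 4)

Row-insert the values π_1, π_2, … into P one at a time, bumping the leftmost entry strictly greater than the inserted value down to the next row. The recording tableau Q records, in position (i, j), the step at which that cell was added to P.
  Insert 4 (step 1): P = [4];  Q = [1]
  Insert 1 (step 2): P = [1] / [4];  Q = [1] / [2]
  Insert 5 (step 3): P = [1, 5] / [4];  Q = [1, 3] / [2]
  Insert 7 (step 4): P = [1, 5, 7] / [4];  Q = [1, 3, 4] / [2]
  Insert 8 (step 5): P = [1, 5, 7, 8] / [4];  Q = [1, 3, 4, 5] / [2]
  Insert 2 (step 6): P = [1, 2, 7, 8] / [4, 5];  Q = [1, 3, 4, 5] / [2, 6]
  Insert 3 (step 7): P = [1, 2, 3, 8] / [4, 5, 7];  Q = [1, 3, 4, 5] / [2, 6, 7]
  Insert 6 (step 8): P = [1, 2, 3, 6] / [4, 5, 7, 8];  Q = [1, 3, 4, 5] / [2, 6, 7, 8]
Final shape: (4, 4).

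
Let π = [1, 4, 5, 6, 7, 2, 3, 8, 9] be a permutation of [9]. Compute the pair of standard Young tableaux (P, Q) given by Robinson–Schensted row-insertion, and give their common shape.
P = [1, 2, 3, 6, 7, 8, 9] / [4, 5];  Q = [1, 2, 3, 4, 5, 8, 9] / [6, 7];  common shape = (7, 2)

Row-insert the values π_1, π_2, … into P one at a time, bumping the leftmost entry strictly greater than the inserted value down to the next row. The recording tableau Q records, in position (i, j), the step at which that cell was added to P.
  Insert 1 (step 1): P = [1];  Q = [1]
  Insert 4 (step 2): P = [1, 4];  Q = [1, 2]
  Insert 5 (step 3): P = [1, 4, 5];  Q = [1, 2, 3]
  Insert 6 (step 4): P = [1, 4, 5, 6];  Q = [1, 2, 3, 4]
  Insert 7 (step 5): P = [1, 4, 5, 6, 7];  Q = [1, 2, 3, 4, 5]
  Insert 2 (step 6): P = [1, 2, 5, 6, 7] / [4];  Q = [1, 2, 3, 4, 5] / [6]
  Insert 3 (step 7): P = [1, 2, 3, 6, 7] / [4, 5];  Q = [1, 2, 3, 4, 5] / [6, 7]
  Insert 8 (step 8): P = [1, 2, 3, 6, 7, 8] / [4, 5];  Q = [1, 2, 3, 4, 5, 8] / [6, 7]
  Insert 9 (step 9): P = [1, 2, 3, 6, 7, 8, 9] / [4, 5];  Q = [1, 2, 3, 4, 5, 8, 9] / [6, 7]
Final shape: (7, 2).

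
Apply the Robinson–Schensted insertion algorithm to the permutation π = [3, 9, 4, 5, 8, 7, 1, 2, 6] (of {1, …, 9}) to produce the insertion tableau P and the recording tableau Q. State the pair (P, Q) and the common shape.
P = [1, 2, 5, 6] / [3, 4, 7] / [8] / [9];  Q = [1, 2, 4, 5] / [3, 8, 9] / [6] / [7];  common shape = (4, 3, 1, 1)

Row-insert the values π_1, π_2, … into P one at a time, bumping the leftmost entry strictly greater than the inserted value down to the next row. The recording tableau Q records, in position (i, j), the step at which that cell was added to P.
  Insert 3 (step 1): P = [3];  Q = [1]
  Insert 9 (step 2): P = [3, 9];  Q = [1, 2]
  Insert 4 (step 3): P = [3, 4] / [9];  Q = [1, 2] / [3]
  Insert 5 (step 4): P = [3, 4, 5] / [9];  Q = [1, 2, 4] / [3]
  Insert 8 (step 5): P = [3, 4, 5, 8] / [9];  Q = [1, 2, 4, 5] / [3]
  Insert 7 (step 6): P = [3, 4, 5, 7] / [8] / [9];  Q = [1, 2, 4, 5] / [3] / [6]
  Insert 1 (step 7): P = [1, 4, 5, 7] / [3] / [8] / [9];  Q = [1, 2, 4, 5] / [3] / [6] / [7]
  Insert 2 (step 8): P = [1, 2, 5, 7] / [3, 4] / [8] / [9];  Q = [1, 2, 4, 5] / [3, 8] / [6] / [7]
  Insert 6 (step 9): P = [1, 2, 5, 6] / [3, 4, 7] / [8] / [9];  Q = [1, 2, 4, 5] / [3, 8, 9] / [6] / [7]
Final shape: (4, 3, 1, 1).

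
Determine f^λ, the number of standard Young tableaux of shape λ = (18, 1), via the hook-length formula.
# SYT of shape (18, 1) = 18

Hook-length formula: f^λ = n! / Π hook(c), product over all cells c of the Young diagram. For λ = (18, 1), n = 19 boxes. Hook lengths by row (left-to-right, top-to-bottom): [19, 17, 16, 15, 14, 13, 12, 11, 10, 9, 8, 7, 6, 5, 4, 3, 2, 1]; [1]. Product of hooks = 6758061133824000. So f^λ = 19! / 6758061133824000 = 121645100408832000 / 6758061133824000 = 18.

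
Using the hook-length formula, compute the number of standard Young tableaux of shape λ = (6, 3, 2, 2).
# SYT of shape (6, 3, 2, 2) = 12012

Hook-length formula: f^λ = n! / Π hook(c), product over all cells c of the Young diagram. For λ = (6, 3, 2, 2), n = 13 boxes. Hook lengths by row (left-to-right, top-to-bottom): [9, 8, 5, 3, 2, 1]; [5, 4, 1]; [3, 2]; [2, 1]. Product of hooks = 518400. So f^λ = 13! / 518400 = 6227020800 / 518400 = 12012.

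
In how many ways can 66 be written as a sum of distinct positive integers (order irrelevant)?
q(66) = 20132

A partition into distinct parts is a strictly decreasing sequence summing to n. The recurrence d(n, m) = d(n, m−1) + d(n−m, m−1) (use part m at most once) with q(n) = d(n, n) gives q(66) = 20132. (Euler's theorem: # distinct-part partitions = # odd-part partitions.)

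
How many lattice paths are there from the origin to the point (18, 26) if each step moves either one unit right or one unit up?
Number of paths = 1029530696964

A monotone lattice path from (0, 0) to (18, 26) consists of 18 east steps and 26 north steps in some order, so it is determined by which 18 of the 44 steps are east. The count is C(44, 18) = 1029530696964.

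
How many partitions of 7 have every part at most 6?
p(7, parts ≤ 6) = 14

Partitions of 7 with all parts ≤ 6: 6+1, 5+2, 5+1+1, 4+3, 4+2+1, 4+1+1+1, 3+3+1, 3+2+2, 3+2+1+1, 3+1+1+1+1, 2+2+2+1, 2+2+1+1+1, 2+1+1+1+1+1, 1+1+1+1+1+1+1. Count = 14.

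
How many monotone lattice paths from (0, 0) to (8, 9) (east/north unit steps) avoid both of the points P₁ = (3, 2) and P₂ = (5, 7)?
Number of paths = 10570

Inclusion–exclusion. Total paths: C(17, 8) = 24310. Through P₁: C(5, 3)·C(12, 5) = 7920. Through P₂: C(12, 5)·C(5, 3) = 7920. Since P₁ is strictly southwest of P₂, a monotone path through both must visit P₁ then P₂; paths through both = C(5, 3)·C(7, 2)·C(5, 3) = 2100. Avoid both = 24310 − 7920 − 7920 + 2100 = 10570.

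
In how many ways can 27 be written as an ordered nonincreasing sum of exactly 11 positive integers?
p(27, 11 parts) = 219

Partitions of n into exactly k parts are in bijection with partitions of n − k into at most k parts (subtract 1 from each part). So p(27, exactly 11) = p(16, parts ≤ 11). Computing via the recurrence p(m, j) = p(m, j−1) + p(m−j, j) gives 219.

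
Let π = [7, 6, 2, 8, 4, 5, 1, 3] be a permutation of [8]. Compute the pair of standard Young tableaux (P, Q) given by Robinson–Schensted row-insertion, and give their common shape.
P = [1, 3, 5] / [2, 4] / [6, 8] / [7];  Q = [1, 4, 6] / [2, 5] / [3, 8] / [7];  common shape = (3, 2, 2, 1)

Row-insert the values π_1, π_2, … into P one at a time, bumping the leftmost entry strictly greater than the inserted value down to the next row. The recording tableau Q records, in position (i, j), the step at which that cell was added to P.
  Insert 7 (step 1): P = [7];  Q = [1]
  Insert 6 (step 2): P = [6] / [7];  Q = [1] / [2]
  Insert 2 (step 3): P = [2] / [6] / [7];  Q = [1] / [2] / [3]
  Insert 8 (step 4): P = [2, 8] / [6] / [7];  Q = [1, 4] / [2] / [3]
  Insert 4 (step 5): P = [2, 4] / [6, 8] / [7];  Q = [1, 4] / [2, 5] / [3]
  Insert 5 (step 6): P = [2, 4, 5] / [6, 8] / [7];  Q = [1, 4, 6] / [2, 5] / [3]
  Insert 1 (step 7): P = [1, 4, 5] / [2, 8] / [6] / [7];  Q = [1, 4, 6] / [2, 5] / [3] / [7]
  Insert 3 (step 8): P = [1, 3, 5] / [2, 4] / [6, 8] / [7];  Q = [1, 4, 6] / [2, 5] / [3, 8] / [7]
Final shape: (3, 2, 2, 1).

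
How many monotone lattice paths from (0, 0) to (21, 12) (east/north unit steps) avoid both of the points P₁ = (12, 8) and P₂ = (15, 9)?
Number of paths = 197244354

Inclusion–exclusion. Total paths: C(33, 21) = 354817320. Through P₁: C(20, 12)·C(13, 9) = 90068550. Through P₂: C(24, 15)·C(9, 6) = 109830336. Since P₁ is strictly southwest of P₂, a monotone path through both must visit P₁ then P₂; paths through both = C(20, 12)·C(4, 3)·C(9, 6) = 42325920. Avoid both = 354817320 − 90068550 − 109830336 + 42325920 = 197244354.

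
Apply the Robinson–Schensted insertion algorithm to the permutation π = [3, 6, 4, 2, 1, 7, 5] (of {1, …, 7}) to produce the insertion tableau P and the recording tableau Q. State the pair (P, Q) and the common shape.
P = [1, 4, 5] / [2, 7] / [3] / [6];  Q = [1, 2, 6] / [3, 7] / [4] / [5];  common shape = (3, 2, 1, 1)

Row-insert the values π_1, π_2, … into P one at a time, bumping the leftmost entry strictly greater than the inserted value down to the next row. The recording tableau Q records, in position (i, j), the step at which that cell was added to P.
  Insert 3 (step 1): P = [3];  Q = [1]
  Insert 6 (step 2): P = [3, 6];  Q = [1, 2]
  Insert 4 (step 3): P = [3, 4] / [6];  Q = [1, 2] / [3]
  Insert 2 (step 4): P = [2, 4] / [3] / [6];  Q = [1, 2] / [3] / [4]
  Insert 1 (step 5): P = [1, 4] / [2] / [3] / [6];  Q = [1, 2] / [3] / [4] / [5]
  Insert 7 (step 6): P = [1, 4, 7] / [2] / [3] / [6];  Q = [1, 2, 6] / [3] / [4] / [5]
  Insert 5 (step 7): P = [1, 4, 5] / [2, 7] / [3] / [6];  Q = [1, 2, 6] / [3, 7] / [4] / [5]
Final shape: (3, 2, 1, 1).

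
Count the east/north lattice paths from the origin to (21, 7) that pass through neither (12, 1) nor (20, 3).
Number of paths = 1113045

Inclusion–exclusion. Total paths: C(28, 21) = 1184040. Through P₁: C(13, 12)·C(15, 9) = 65065. Through P₂: C(23, 20)·C(5, 1) = 8855. Since P₁ is strictly southwest of P₂, a monotone path through both must visit P₁ then P₂; paths through both = C(13, 12)·C(10, 8)·C(5, 1) = 2925. Avoid both = 1184040 − 65065 − 8855 + 2925 = 1113045.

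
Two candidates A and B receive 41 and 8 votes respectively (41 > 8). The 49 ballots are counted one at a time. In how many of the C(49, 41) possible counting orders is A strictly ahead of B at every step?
Strict-lead orderings = 303719922

Total orderings of the 49 votes with 41 for A: C(49, 41) = 450978066. By the Bertrand ballot formula (Cycle Lemma / reflection principle), the number of orderings in which A is strictly ahead of B throughout is (p − q)/(p + q) · C(p + q, p) = (41 − 8)/(41 + 8) · 450978066 = 303719922.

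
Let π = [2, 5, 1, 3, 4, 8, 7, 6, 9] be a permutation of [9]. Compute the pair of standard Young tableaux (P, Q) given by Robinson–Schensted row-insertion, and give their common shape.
P = [1, 3, 4, 6, 9] / [2, 5, 7] / [8];  Q = [1, 2, 5, 6, 9] / [3, 4, 7] / [8];  common shape = (5, 3, 1)

Row-insert the values π_1, π_2, … into P one at a time, bumping the leftmost entry strictly greater than the inserted value down to the next row. The recording tableau Q records, in position (i, j), the step at which that cell was added to P.
  Insert 2 (step 1): P = [2];  Q = [1]
  Insert 5 (step 2): P = [2, 5];  Q = [1, 2]
  Insert 1 (step 3): P = [1, 5] / [2];  Q = [1, 2] / [3]
  Insert 3 (step 4): P = [1, 3] / [2, 5];  Q = [1, 2] / [3, 4]
  Insert 4 (step 5): P = [1, 3, 4] / [2, 5];  Q = [1, 2, 5] / [3, 4]
  Insert 8 (step 6): P = [1, 3, 4, 8] / [2, 5];  Q = [1, 2, 5, 6] / [3, 4]
  Insert 7 (step 7): P = [1, 3, 4, 7] / [2, 5, 8];  Q = [1, 2, 5, 6] / [3, 4, 7]
  Insert 6 (step 8): P = [1, 3, 4, 6] / [2, 5, 7] / [8];  Q = [1, 2, 5, 6] / [3, 4, 7] / [8]
  Insert 9 (step 9): P = [1, 3, 4, 6, 9] / [2, 5, 7] / [8];  Q = [1, 2, 5, 6, 9] / [3, 4, 7] / [8]
Final shape: (5, 3, 1).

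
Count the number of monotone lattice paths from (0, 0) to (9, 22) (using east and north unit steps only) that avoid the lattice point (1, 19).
Number of paths = 20156775

Total paths from (0, 0) to (9, 22): C(31, 9) = 20160075. Paths through (1, 19): (paths (0, 0) → (1, 19)) × (paths (1, 19) → (9, 22)) = C(20, 1) · C(11, 8) = 20 · 165 = 3300. Avoidance count = 20160075 − 3300 = 20156775.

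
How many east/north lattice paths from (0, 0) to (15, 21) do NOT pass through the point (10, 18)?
Number of paths = 4833008400

Total paths from (0, 0) to (15, 21): C(36, 15) = 5567902560. Paths through (10, 18): (paths (0, 0) → (10, 18)) × (paths (10, 18) → (15, 21)) = C(28, 10) · C(8, 5) = 13123110 · 56 = 734894160. Avoidance count = 5567902560 − 734894160 = 4833008400.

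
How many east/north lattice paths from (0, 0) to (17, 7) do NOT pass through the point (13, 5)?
Number of paths = 217584

Total paths from (0, 0) to (17, 7): C(24, 17) = 346104. Paths through (13, 5): (paths (0, 0) → (13, 5)) × (paths (13, 5) → (17, 7)) = C(18, 13) · C(6, 4) = 8568 · 15 = 128520. Avoidance count = 346104 − 128520 = 217584.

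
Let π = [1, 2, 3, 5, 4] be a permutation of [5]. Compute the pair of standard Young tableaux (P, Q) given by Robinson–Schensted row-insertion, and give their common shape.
P = [1, 2, 3, 4] / [5];  Q = [1, 2, 3, 4] / [5];  common shape = (4, 1)

Row-insert the values π_1, π_2, … into P one at a time, bumping the leftmost entry strictly greater than the inserted value down to the next row. The recording tableau Q records, in position (i, j), the step at which that cell was added to P.
  Insert 1 (step 1): P = [1];  Q = [1]
  Insert 2 (step 2): P = [1, 2];  Q = [1, 2]
  Insert 3 (step 3): P = [1, 2, 3];  Q = [1, 2, 3]
  Insert 5 (step 4): P = [1, 2, 3, 5];  Q = [1, 2, 3, 4]
  Insert 4 (step 5): P = [1, 2, 3, 4] / [5];  Q = [1, 2, 3, 4] / [5]
Final shape: (4, 1).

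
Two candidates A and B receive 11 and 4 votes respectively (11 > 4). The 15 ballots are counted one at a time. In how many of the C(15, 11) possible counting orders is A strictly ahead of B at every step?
Strict-lead orderings = 637

Total orderings of the 15 votes with 11 for A: C(15, 11) = 1365. By the Bertrand ballot formula (Cycle Lemma / reflection principle), the number of orderings in which A is strictly ahead of B throughout is (p − q)/(p + q) · C(p + q, p) = (11 − 4)/(11 + 4) · 1365 = 637.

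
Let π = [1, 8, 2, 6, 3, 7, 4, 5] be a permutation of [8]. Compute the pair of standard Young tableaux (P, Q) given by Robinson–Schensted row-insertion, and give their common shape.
P = [1, 2, 3, 4, 5] / [6, 7] / [8];  Q = [1, 2, 4, 6, 8] / [3, 7] / [5];  common shape = (5, 2, 1)

Row-insert the values π_1, π_2, … into P one at a time, bumping the leftmost entry strictly greater than the inserted value down to the next row. The recording tableau Q records, in position (i, j), the step at which that cell was added to P.
  Insert 1 (step 1): P = [1];  Q = [1]
  Insert 8 (step 2): P = [1, 8];  Q = [1, 2]
  Insert 2 (step 3): P = [1, 2] / [8];  Q = [1, 2] / [3]
  Insert 6 (step 4): P = [1, 2, 6] / [8];  Q = [1, 2, 4] / [3]
  Insert 3 (step 5): P = [1, 2, 3] / [6] / [8];  Q = [1, 2, 4] / [3] / [5]
  Insert 7 (step 6): P = [1, 2, 3, 7] / [6] / [8];  Q = [1, 2, 4, 6] / [3] / [5]
  Insert 4 (step 7): P = [1, 2, 3, 4] / [6, 7] / [8];  Q = [1, 2, 4, 6] / [3, 7] / [5]
  Insert 5 (step 8): P = [1, 2, 3, 4, 5] / [6, 7] / [8];  Q = [1, 2, 4, 6, 8] / [3, 7] / [5]
Final shape: (5, 2, 1).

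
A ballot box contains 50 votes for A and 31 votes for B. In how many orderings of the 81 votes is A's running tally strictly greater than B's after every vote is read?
Strict-lead orderings = 5437317360063503735392

Total orderings of the 81 votes with 50 for A: C(81, 50) = 23180142429744410661408. By the Bertrand ballot formula (Cycle Lemma / reflection principle), the number of orderings in which A is strictly ahead of B throughout is (p − q)/(p + q) · C(p + q, p) = (50 − 31)/(50 + 31) · 23180142429744410661408 = 5437317360063503735392.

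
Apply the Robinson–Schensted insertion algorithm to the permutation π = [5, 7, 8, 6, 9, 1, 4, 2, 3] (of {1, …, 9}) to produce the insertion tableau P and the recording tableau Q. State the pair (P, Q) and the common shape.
P = [1, 2, 3, 9] / [4, 6, 8] / [5] / [7];  Q = [1, 2, 3, 5] / [4, 7, 9] / [6] / [8];  common shape = (4, 3, 1, 1)

Row-insert the values π_1, π_2, … into P one at a time, bumping the leftmost entry strictly greater than the inserted value down to the next row. The recording tableau Q records, in position (i, j), the step at which that cell was added to P.
  Insert 5 (step 1): P = [5];  Q = [1]
  Insert 7 (step 2): P = [5, 7];  Q = [1, 2]
  Insert 8 (step 3): P = [5, 7, 8];  Q = [1, 2, 3]
  Insert 6 (step 4): P = [5, 6, 8] / [7];  Q = [1, 2, 3] / [4]
  Insert 9 (step 5): P = [5, 6, 8, 9] / [7];  Q = [1, 2, 3, 5] / [4]
  Insert 1 (step 6): P = [1, 6, 8, 9] / [5] / [7];  Q = [1, 2, 3, 5] / [4] / [6]
  Insert 4 (step 7): P = [1, 4, 8, 9] / [5, 6] / [7];  Q = [1, 2, 3, 5] / [4, 7] / [6]
  Insert 2 (step 8): P = [1, 2, 8, 9] / [4, 6] / [5] / [7];  Q = [1, 2, 3, 5] / [4, 7] / [6] / [8]
  Insert 3 (step 9): P = [1, 2, 3, 9] / [4, 6, 8] / [5] / [7];  Q = [1, 2, 3, 5] / [4, 7, 9] / [6] / [8]
Final shape: (4, 3, 1, 1).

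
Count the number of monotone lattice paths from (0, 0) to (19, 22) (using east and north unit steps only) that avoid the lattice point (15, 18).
Number of paths = 172061587800

Total paths from (0, 0) to (19, 22): C(41, 19) = 244662670200. Paths through (15, 18): (paths (0, 0) → (15, 18)) × (paths (15, 18) → (19, 22)) = C(33, 15) · C(8, 4) = 1037158320 · 70 = 72601082400. Avoidance count = 244662670200 − 72601082400 = 172061587800.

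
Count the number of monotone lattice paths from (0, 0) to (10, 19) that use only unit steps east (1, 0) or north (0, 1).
Number of paths = 20030010

A monotone lattice path from (0, 0) to (10, 19) consists of 10 east steps and 19 north steps in some order, so it is determined by which 10 of the 29 steps are east. The count is C(29, 10) = 20030010.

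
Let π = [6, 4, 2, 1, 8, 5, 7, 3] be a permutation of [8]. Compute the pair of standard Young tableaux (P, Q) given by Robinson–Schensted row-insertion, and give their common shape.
P = [1, 3, 7] / [2, 5] / [4, 8] / [6];  Q = [1, 5, 7] / [2, 6] / [3, 8] / [4];  common shape = (3, 2, 2, 1)

Row-insert the values π_1, π_2, … into P one at a time, bumping the leftmost entry strictly greater than the inserted value down to the next row. The recording tableau Q records, in position (i, j), the step at which that cell was added to P.
  Insert 6 (step 1): P = [6];  Q = [1]
  Insert 4 (step 2): P = [4] / [6];  Q = [1] / [2]
  Insert 2 (step 3): P = [2] / [4] / [6];  Q = [1] / [2] / [3]
  Insert 1 (step 4): P = [1] / [2] / [4] / [6];  Q = [1] / [2] / [3] / [4]
  Insert 8 (step 5): P = [1, 8] / [2] / [4] / [6];  Q = [1, 5] / [2] / [3] / [4]
  Insert 5 (step 6): P = [1, 5] / [2, 8] / [4] / [6];  Q = [1, 5] / [2, 6] / [3] / [4]
  Insert 7 (step 7): P = [1, 5, 7] / [2, 8] / [4] / [6];  Q = [1, 5, 7] / [2, 6] / [3] / [4]
  Insert 3 (step 8): P = [1, 3, 7] / [2, 5] / [4, 8] / [6];  Q = [1, 5, 7] / [2, 6] / [3, 8] / [4]
Final shape: (3, 2, 2, 1).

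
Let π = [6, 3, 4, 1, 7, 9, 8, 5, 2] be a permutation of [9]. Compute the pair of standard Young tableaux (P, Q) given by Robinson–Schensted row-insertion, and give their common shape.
P = [1, 2, 5, 8] / [3, 4] / [6, 7] / [9];  Q = [1, 3, 5, 6] / [2, 7] / [4, 8] / [9];  common shape = (4, 2, 2, 1)

Row-insert the values π_1, π_2, … into P one at a time, bumping the leftmost entry strictly greater than the inserted value down to the next row. The recording tableau Q records, in position (i, j), the step at which that cell was added to P.
  Insert 6 (step 1): P = [6];  Q = [1]
  Insert 3 (step 2): P = [3] / [6];  Q = [1] / [2]
  Insert 4 (step 3): P = [3, 4] / [6];  Q = [1, 3] / [2]
  Insert 1 (step 4): P = [1, 4] / [3] / [6];  Q = [1, 3] / [2] / [4]
  Insert 7 (step 5): P = [1, 4, 7] / [3] / [6];  Q = [1, 3, 5] / [2] / [4]
  Insert 9 (step 6): P = [1, 4, 7, 9] / [3] / [6];  Q = [1, 3, 5, 6] / [2] / [4]
  Insert 8 (step 7): P = [1, 4, 7, 8] / [3, 9] / [6];  Q = [1, 3, 5, 6] / [2, 7] / [4]
  Insert 5 (step 8): P = [1, 4, 5, 8] / [3, 7] / [6, 9];  Q = [1, 3, 5, 6] / [2, 7] / [4, 8]
  Insert 2 (step 9): P = [1, 2, 5, 8] / [3, 4] / [6, 7] / [9];  Q = [1, 3, 5, 6] / [2, 7] / [4, 8] / [9]
Final shape: (4, 2, 2, 1).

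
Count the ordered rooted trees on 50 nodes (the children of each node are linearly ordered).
C_49 = 509552245179617138054608572

These ordered rooted trees are counted by the Catalan number C_n = (1/(n + 1)) · C(2n, n). For n = 49: C_49 = (1/50) · C(98, 49) = 25477612258980856902730428600/50 = 509552245179617138054608572.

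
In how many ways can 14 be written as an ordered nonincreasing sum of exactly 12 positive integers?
p(14, 12 parts) = 2

Partitions of n into exactly k parts ↔ partitions of n − k into at most k parts (subtract 1 from each part). For n = 14, k = 12, the partitions are: 3+1+1+1+1+1+1+1+1+1+1+1, 2+2+1+1+1+1+1+1+1+1+1+1. Count = 2.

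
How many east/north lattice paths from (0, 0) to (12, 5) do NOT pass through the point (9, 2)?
Number of paths = 5088

Total paths from (0, 0) to (12, 5): C(17, 12) = 6188. Paths through (9, 2): (paths (0, 0) → (9, 2)) × (paths (9, 2) → (12, 5)) = C(11, 9) · C(6, 3) = 55 · 20 = 1100. Avoidance count = 6188 − 1100 = 5088.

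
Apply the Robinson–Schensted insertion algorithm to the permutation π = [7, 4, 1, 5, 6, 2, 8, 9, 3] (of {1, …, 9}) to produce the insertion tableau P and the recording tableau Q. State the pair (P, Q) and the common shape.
P = [1, 2, 3, 8, 9] / [4, 5, 6] / [7];  Q = [1, 4, 5, 7, 8] / [2, 6, 9] / [3];  common shape = (5, 3, 1)

Row-insert the values π_1, π_2, … into P one at a time, bumping the leftmost entry strictly greater than the inserted value down to the next row. The recording tableau Q records, in position (i, j), the step at which that cell was added to P.
  Insert 7 (step 1): P = [7];  Q = [1]
  Insert 4 (step 2): P = [4] / [7];  Q = [1] / [2]
  Insert 1 (step 3): P = [1] / [4] / [7];  Q = [1] / [2] / [3]
  Insert 5 (step 4): P = [1, 5] / [4] / [7];  Q = [1, 4] / [2] / [3]
  Insert 6 (step 5): P = [1, 5, 6] / [4] / [7];  Q = [1, 4, 5] / [2] / [3]
  Insert 2 (step 6): P = [1, 2, 6] / [4, 5] / [7];  Q = [1, 4, 5] / [2, 6] / [3]
  Insert 8 (step 7): P = [1, 2, 6, 8] / [4, 5] / [7];  Q = [1, 4, 5, 7] / [2, 6] / [3]
  Insert 9 (step 8): P = [1, 2, 6, 8, 9] / [4, 5] / [7];  Q = [1, 4, 5, 7, 8] / [2, 6] / [3]
  Insert 3 (step 9): P = [1, 2, 3, 8, 9] / [4, 5, 6] / [7];  Q = [1, 4, 5, 7, 8] / [2, 6, 9] / [3]
Final shape: (5, 3, 1).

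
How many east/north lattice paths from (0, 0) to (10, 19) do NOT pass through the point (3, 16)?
Number of paths = 19913730

Total paths from (0, 0) to (10, 19): C(29, 10) = 20030010. Paths through (3, 16): (paths (0, 0) → (3, 16)) × (paths (3, 16) → (10, 19)) = C(19, 3) · C(10, 7) = 969 · 120 = 116280. Avoidance count = 20030010 − 116280 = 19913730.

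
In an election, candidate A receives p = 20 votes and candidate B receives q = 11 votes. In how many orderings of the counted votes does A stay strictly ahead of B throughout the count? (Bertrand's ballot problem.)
Strict-lead orderings = 24582285

Total orderings of the 31 votes with 20 for A: C(31, 20) = 84672315. By the Bertrand ballot formula (Cycle Lemma / reflection principle), the number of orderings in which A is strictly ahead of B throughout is (p − q)/(p + q) · C(p + q, p) = (20 − 11)/(20 + 11) · 84672315 = 24582285.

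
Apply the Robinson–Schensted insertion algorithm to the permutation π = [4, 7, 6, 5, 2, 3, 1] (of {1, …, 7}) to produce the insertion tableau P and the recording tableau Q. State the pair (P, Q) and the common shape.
P = [1, 3] / [2, 5] / [4] / [6] / [7];  Q = [1, 2] / [3, 6] / [4] / [5] / [7];  common shape = (2, 2, 1, 1, 1)

Row-insert the values π_1, π_2, … into P one at a time, bumping the leftmost entry strictly greater than the inserted value down to the next row. The recording tableau Q records, in position (i, j), the step at which that cell was added to P.
  Insert 4 (step 1): P = [4];  Q = [1]
  Insert 7 (step 2): P = [4, 7];  Q = [1, 2]
  Insert 6 (step 3): P = [4, 6] / [7];  Q = [1, 2] / [3]
  Insert 5 (step 4): P = [4, 5] / [6] / [7];  Q = [1, 2] / [3] / [4]
  Insert 2 (step 5): P = [2, 5] / [4] / [6] / [7];  Q = [1, 2] / [3] / [4] / [5]
  Insert 3 (step 6): P = [2, 3] / [4, 5] / [6] / [7];  Q = [1, 2] / [3, 6] / [4] / [5]
  Insert 1 (step 7): P = [1, 3] / [2, 5] / [4] / [6] / [7];  Q = [1, 2] / [3, 6] / [4] / [5] / [7]
Final shape: (2, 2, 1, 1, 1).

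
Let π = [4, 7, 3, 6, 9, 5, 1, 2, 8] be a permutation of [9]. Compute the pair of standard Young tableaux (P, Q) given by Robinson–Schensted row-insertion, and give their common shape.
P = [1, 2, 8] / [3, 5, 9] / [4, 6] / [7];  Q = [1, 2, 5] / [3, 4, 9] / [6, 8] / [7];  common shape = (3, 3, 2, 1)

Row-insert the values π_1, π_2, … into P one at a time, bumping the leftmost entry strictly greater than the inserted value down to the next row. The recording tableau Q records, in position (i, j), the step at which that cell was added to P.
  Insert 4 (step 1): P = [4];  Q = [1]
  Insert 7 (step 2): P = [4, 7];  Q = [1, 2]
  Insert 3 (step 3): P = [3, 7] / [4];  Q = [1, 2] / [3]
  Insert 6 (step 4): P = [3, 6] / [4, 7];  Q = [1, 2] / [3, 4]
  Insert 9 (step 5): P = [3, 6, 9] / [4, 7];  Q = [1, 2, 5] / [3, 4]
  Insert 5 (step 6): P = [3, 5, 9] / [4, 6] / [7];  Q = [1, 2, 5] / [3, 4] / [6]
  Insert 1 (step 7): P = [1, 5, 9] / [3, 6] / [4] / [7];  Q = [1, 2, 5] / [3, 4] / [6] / [7]
  Insert 2 (step 8): P = [1, 2, 9] / [3, 5] / [4, 6] / [7];  Q = [1, 2, 5] / [3, 4] / [6, 8] / [7]
  Insert 8 (step 9): P = [1, 2, 8] / [3, 5, 9] / [4, 6] / [7];  Q = [1, 2, 5] / [3, 4, 9] / [6, 8] / [7]
Final shape: (3, 3, 2, 1).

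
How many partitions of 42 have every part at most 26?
p(42, parts ≤ 26) = 52490

Use the recurrence p(n, m) = p(n, m−1) + p(n−m, m): either the largest part is < m (count p(n, m−1)) or the largest part is exactly m (remove one copy of m, count p(n−m, m)). With p(0, ·) = 1 this gives p(42, parts ≤ 26) = 52490. (By conjugating Young diagrams, this also counts partitions of 42 into at most 26 parts.)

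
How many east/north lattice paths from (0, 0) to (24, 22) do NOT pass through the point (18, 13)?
Number of paths = 6858074473575

Total paths from (0, 0) to (24, 22): C(46, 24) = 7890371113950. Paths through (18, 13): (paths (0, 0) → (18, 13)) × (paths (18, 13) → (24, 22)) = C(31, 18) · C(15, 6) = 206253075 · 5005 = 1032296640375. Avoidance count = 7890371113950 − 1032296640375 = 6858074473575.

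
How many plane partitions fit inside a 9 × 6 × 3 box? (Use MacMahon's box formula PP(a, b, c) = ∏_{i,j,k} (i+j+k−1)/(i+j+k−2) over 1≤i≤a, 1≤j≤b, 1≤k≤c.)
PP(9, 6, 3) = 2530768240

Evaluate the triple product over i = 1..9, j = 1..6, k = 1..3. The factors are (2/1) · (3/2) · (4/3) · (3/2) · (4/3) · (5/4) · (4/3) · (5/4) · … (162 factors total). The numerators and denominators telescope so the product is an integer; carrying out the multiplication exactly gives PP(9, 6, 3) = 2530768240.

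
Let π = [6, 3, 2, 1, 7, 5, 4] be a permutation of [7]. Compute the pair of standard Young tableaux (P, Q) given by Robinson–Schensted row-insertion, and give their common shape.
P = [1, 4] / [2, 5] / [3, 7] / [6];  Q = [1, 5] / [2, 6] / [3, 7] / [4];  common shape = (2, 2, 2, 1)

Row-insert the values π_1, π_2, … into P one at a time, bumping the leftmost entry strictly greater than the inserted value down to the next row. The recording tableau Q records, in position (i, j), the step at which that cell was added to P.
  Insert 6 (step 1): P = [6];  Q = [1]
  Insert 3 (step 2): P = [3] / [6];  Q = [1] / [2]
  Insert 2 (step 3): P = [2] / [3] / [6];  Q = [1] / [2] / [3]
  Insert 1 (step 4): P = [1] / [2] / [3] / [6];  Q = [1] / [2] / [3] / [4]
  Insert 7 (step 5): P = [1, 7] / [2] / [3] / [6];  Q = [1, 5] / [2] / [3] / [4]
  Insert 5 (step 6): P = [1, 5] / [2, 7] / [3] / [6];  Q = [1, 5] / [2, 6] / [3] / [4]
  Insert 4 (step 7): P = [1, 4] / [2, 5] / [3, 7] / [6];  Q = [1, 5] / [2, 6] / [3, 7] / [4]
Final shape: (2, 2, 2, 1).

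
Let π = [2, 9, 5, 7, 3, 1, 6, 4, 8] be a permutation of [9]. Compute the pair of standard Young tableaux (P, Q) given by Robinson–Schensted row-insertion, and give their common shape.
P = [1, 3, 4, 8] / [2, 6] / [5, 7] / [9];  Q = [1, 2, 4, 9] / [3, 7] / [5, 8] / [6];  common shape = (4, 2, 2, 1)

Row-insert the values π_1, π_2, … into P one at a time, bumping the leftmost entry strictly greater than the inserted value down to the next row. The recording tableau Q records, in position (i, j), the step at which that cell was added to P.
  Insert 2 (step 1): P = [2];  Q = [1]
  Insert 9 (step 2): P = [2, 9];  Q = [1, 2]
  Insert 5 (step 3): P = [2, 5] / [9];  Q = [1, 2] / [3]
  Insert 7 (step 4): P = [2, 5, 7] / [9];  Q = [1, 2, 4] / [3]
  Insert 3 (step 5): P = [2, 3, 7] / [5] / [9];  Q = [1, 2, 4] / [3] / [5]
  Insert 1 (step 6): P = [1, 3, 7] / [2] / [5] / [9];  Q = [1, 2, 4] / [3] / [5] / [6]
  Insert 6 (step 7): P = [1, 3, 6] / [2, 7] / [5] / [9];  Q = [1, 2, 4] / [3, 7] / [5] / [6]
  Insert 4 (step 8): P = [1, 3, 4] / [2, 6] / [5, 7] / [9];  Q = [1, 2, 4] / [3, 7] / [5, 8] / [6]
  Insert 8 (step 9): P = [1, 3, 4, 8] / [2, 6] / [5, 7] / [9];  Q = [1, 2, 4, 9] / [3, 7] / [5, 8] / [6]
Final shape: (4, 2, 2, 1).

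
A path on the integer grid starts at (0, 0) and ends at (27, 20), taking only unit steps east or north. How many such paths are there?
Number of paths = 9762479679106

A monotone lattice path from (0, 0) to (27, 20) consists of 27 east steps and 20 north steps in some order, so it is determined by which 27 of the 47 steps are east. The count is C(47, 27) = 9762479679106.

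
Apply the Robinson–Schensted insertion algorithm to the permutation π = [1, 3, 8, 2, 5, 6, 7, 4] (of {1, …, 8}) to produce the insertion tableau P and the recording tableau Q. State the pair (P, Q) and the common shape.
P = [1, 2, 4, 6, 7] / [3, 5] / [8];  Q = [1, 2, 3, 6, 7] / [4, 5] / [8];  common shape = (5, 2, 1)

Row-insert the values π_1, π_2, … into P one at a time, bumping the leftmost entry strictly greater than the inserted value down to the next row. The recording tableau Q records, in position (i, j), the step at which that cell was added to P.
  Insert 1 (step 1): P = [1];  Q = [1]
  Insert 3 (step 2): P = [1, 3];  Q = [1, 2]
  Insert 8 (step 3): P = [1, 3, 8];  Q = [1, 2, 3]
  Insert 2 (step 4): P = [1, 2, 8] / [3];  Q = [1, 2, 3] / [4]
  Insert 5 (step 5): P = [1, 2, 5] / [3, 8];  Q = [1, 2, 3] / [4, 5]
  Insert 6 (step 6): P = [1, 2, 5, 6] / [3, 8];  Q = [1, 2, 3, 6] / [4, 5]
  Insert 7 (step 7): P = [1, 2, 5, 6, 7] / [3, 8];  Q = [1, 2, 3, 6, 7] / [4, 5]
  Insert 4 (step 8): P = [1, 2, 4, 6, 7] / [3, 5] / [8];  Q = [1, 2, 3, 6, 7] / [4, 5] / [8]
Final shape: (5, 2, 1).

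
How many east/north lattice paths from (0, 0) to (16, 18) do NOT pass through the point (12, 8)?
Number of paths = 2077865460

Total paths from (0, 0) to (16, 18): C(34, 16) = 2203961430. Paths through (12, 8): (paths (0, 0) → (12, 8)) × (paths (12, 8) → (16, 18)) = C(20, 12) · C(14, 4) = 125970 · 1001 = 126095970. Avoidance count = 2203961430 − 126095970 = 2077865460.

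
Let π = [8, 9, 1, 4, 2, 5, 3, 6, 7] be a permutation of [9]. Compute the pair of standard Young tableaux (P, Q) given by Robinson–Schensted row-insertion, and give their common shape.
P = [1, 2, 3, 6, 7] / [4, 5] / [8, 9];  Q = [1, 2, 6, 8, 9] / [3, 4] / [5, 7];  common shape = (5, 2, 2)

Row-insert the values π_1, π_2, … into P one at a time, bumping the leftmost entry strictly greater than the inserted value down to the next row. The recording tableau Q records, in position (i, j), the step at which that cell was added to P.
  Insert 8 (step 1): P = [8];  Q = [1]
  Insert 9 (step 2): P = [8, 9];  Q = [1, 2]
  Insert 1 (step 3): P = [1, 9] / [8];  Q = [1, 2] / [3]
  Insert 4 (step 4): P = [1, 4] / [8, 9];  Q = [1, 2] / [3, 4]
  Insert 2 (step 5): P = [1, 2] / [4, 9] / [8];  Q = [1, 2] / [3, 4] / [5]
  Insert 5 (step 6): P = [1, 2, 5] / [4, 9] / [8];  Q = [1, 2, 6] / [3, 4] / [5]
  Insert 3 (step 7): P = [1, 2, 3] / [4, 5] / [8, 9];  Q = [1, 2, 6] / [3, 4] / [5, 7]
  Insert 6 (step 8): P = [1, 2, 3, 6] / [4, 5] / [8, 9];  Q = [1, 2, 6, 8] / [3, 4] / [5, 7]
  Insert 7 (step 9): P = [1, 2, 3, 6, 7] / [4, 5] / [8, 9];  Q = [1, 2, 6, 8, 9] / [3, 4] / [5, 7]
Final shape: (5, 2, 2).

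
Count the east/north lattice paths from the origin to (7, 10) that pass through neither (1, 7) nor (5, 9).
Number of paths = 13130

Inclusion–exclusion. Total paths: C(17, 7) = 19448. Through P₁: C(8, 1)·C(9, 6) = 672. Through P₂: C(14, 5)·C(3, 2) = 6006. Since P₁ is strictly southwest of P₂, a monotone path through both must visit P₁ then P₂; paths through both = C(8, 1)·C(6, 4)·C(3, 2) = 360. Avoid both = 19448 − 672 − 6006 + 360 = 13130.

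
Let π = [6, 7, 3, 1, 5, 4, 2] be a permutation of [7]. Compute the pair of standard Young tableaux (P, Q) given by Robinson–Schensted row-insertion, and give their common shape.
P = [1, 2] / [3, 4] / [5, 7] / [6];  Q = [1, 2] / [3, 5] / [4, 6] / [7];  common shape = (2, 2, 2, 1)

Row-insert the values π_1, π_2, … into P one at a time, bumping the leftmost entry strictly greater than the inserted value down to the next row. The recording tableau Q records, in position (i, j), the step at which that cell was added to P.
  Insert 6 (step 1): P = [6];  Q = [1]
  Insert 7 (step 2): P = [6, 7];  Q = [1, 2]
  Insert 3 (step 3): P = [3, 7] / [6];  Q = [1, 2] / [3]
  Insert 1 (step 4): P = [1, 7] / [3] / [6];  Q = [1, 2] / [3] / [4]
  Insert 5 (step 5): P = [1, 5] / [3, 7] / [6];  Q = [1, 2] / [3, 5] / [4]
  Insert 4 (step 6): P = [1, 4] / [3, 5] / [6, 7];  Q = [1, 2] / [3, 5] / [4, 6]
  Insert 2 (step 7): P = [1, 2] / [3, 4] / [5, 7] / [6];  Q = [1, 2] / [3, 5] / [4, 6] / [7]
Final shape: (2, 2, 2, 1).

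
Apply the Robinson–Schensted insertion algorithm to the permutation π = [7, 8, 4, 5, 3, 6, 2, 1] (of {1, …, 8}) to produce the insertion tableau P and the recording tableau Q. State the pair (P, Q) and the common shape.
P = [1, 5, 6] / [2, 8] / [3] / [4] / [7];  Q = [1, 2, 6] / [3, 4] / [5] / [7] / [8];  common shape = (3, 2, 1, 1, 1)

Row-insert the values π_1, π_2, … into P one at a time, bumping the leftmost entry strictly greater than the inserted value down to the next row. The recording tableau Q records, in position (i, j), the step at which that cell was added to P.
  Insert 7 (step 1): P = [7];  Q = [1]
  Insert 8 (step 2): P = [7, 8];  Q = [1, 2]
  Insert 4 (step 3): P = [4, 8] / [7];  Q = [1, 2] / [3]
  Insert 5 (step 4): P = [4, 5] / [7, 8];  Q = [1, 2] / [3, 4]
  Insert 3 (step 5): P = [3, 5] / [4, 8] / [7];  Q = [1, 2] / [3, 4] / [5]
  Insert 6 (step 6): P = [3, 5, 6] / [4, 8] / [7];  Q = [1, 2, 6] / [3, 4] / [5]
  Insert 2 (step 7): P = [2, 5, 6] / [3, 8] / [4] / [7];  Q = [1, 2, 6] / [3, 4] / [5] / [7]
  Insert 1 (step 8): P = [1, 5, 6] / [2, 8] / [3] / [4] / [7];  Q = [1, 2, 6] / [3, 4] / [5] / [7] / [8]
Final shape: (3, 2, 1, 1, 1).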